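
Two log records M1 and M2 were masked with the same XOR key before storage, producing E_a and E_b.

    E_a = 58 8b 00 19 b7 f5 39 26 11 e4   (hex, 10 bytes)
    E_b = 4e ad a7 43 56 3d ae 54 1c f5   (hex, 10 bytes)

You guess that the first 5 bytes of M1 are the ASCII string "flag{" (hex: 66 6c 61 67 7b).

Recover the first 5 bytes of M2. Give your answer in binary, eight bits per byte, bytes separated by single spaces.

First, E_a ⊕ E_b = (M1 ⊕ K) ⊕ (M2 ⊕ K) = M1 ⊕ M2, so the key drops out. Then M2 = (M1 ⊕ M2) ⊕ M1 over the first 5 bytes.
byte 0: (58 xor 4e) xor 66 = 16 xor 66 = 70
byte 1: (8b xor ad) xor 6c = 26 xor 6c = 4a
byte 2: (00 xor a7) xor 61 = a7 xor 61 = c6
byte 3: (19 xor 43) xor 67 = 5a xor 67 = 3d
byte 4: (b7 xor 56) xor 7b = e1 xor 7b = 9a

01110000 01001010 11000110 00111101 10011010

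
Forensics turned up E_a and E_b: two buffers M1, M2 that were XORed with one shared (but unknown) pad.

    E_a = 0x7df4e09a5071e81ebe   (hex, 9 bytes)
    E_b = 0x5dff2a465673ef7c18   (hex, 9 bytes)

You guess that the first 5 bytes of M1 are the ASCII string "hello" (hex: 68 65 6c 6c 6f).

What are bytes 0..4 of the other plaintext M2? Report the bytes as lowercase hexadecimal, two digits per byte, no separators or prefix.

First, E_a ⊕ E_b = (M1 ⊕ K) ⊕ (M2 ⊕ K) = M1 ⊕ M2, so the key drops out. Then M2 = (M1 ⊕ M2) ⊕ M1 over the first 5 bytes.
byte 0: (7d xor 5d) xor 68 = 20 xor 68 = 48
byte 1: (f4 xor ff) xor 65 = 0b xor 65 = 6e
byte 2: (e0 xor 2a) xor 6c = ca xor 6c = a6
byte 3: (9a xor 46) xor 6c = dc xor 6c = b0
byte 4: (50 xor 56) xor 6f = 06 xor 6f = 69

486ea6b069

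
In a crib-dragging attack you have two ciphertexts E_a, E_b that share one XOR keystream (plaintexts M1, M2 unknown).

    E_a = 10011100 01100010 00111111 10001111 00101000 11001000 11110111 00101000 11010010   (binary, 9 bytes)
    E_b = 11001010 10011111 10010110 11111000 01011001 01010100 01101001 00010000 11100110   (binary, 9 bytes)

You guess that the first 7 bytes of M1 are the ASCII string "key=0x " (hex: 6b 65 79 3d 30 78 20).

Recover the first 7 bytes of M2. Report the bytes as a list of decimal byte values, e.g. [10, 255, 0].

[61, 152, 208, 74, 65, 228, 190]

First, E_a ⊕ E_b = (M1 ⊕ K) ⊕ (M2 ⊕ K) = M1 ⊕ M2, so the key drops out. Then M2 = (M1 ⊕ M2) ⊕ M1 over the first 7 bytes.
byte 0: (9c xor ca) xor 6b = 56 xor 6b = 3d
byte 1: (62 xor 9f) xor 65 = fd xor 65 = 98
byte 2: (3f xor 96) xor 79 = a9 xor 79 = d0
byte 3: (8f xor f8) xor 3d = 77 xor 3d = 4a
byte 4: (28 xor 59) xor 30 = 71 xor 30 = 41
byte 5: (c8 xor 54) xor 78 = 9c xor 78 = e4
byte 6: (f7 xor 69) xor 20 = 9e xor 20 = be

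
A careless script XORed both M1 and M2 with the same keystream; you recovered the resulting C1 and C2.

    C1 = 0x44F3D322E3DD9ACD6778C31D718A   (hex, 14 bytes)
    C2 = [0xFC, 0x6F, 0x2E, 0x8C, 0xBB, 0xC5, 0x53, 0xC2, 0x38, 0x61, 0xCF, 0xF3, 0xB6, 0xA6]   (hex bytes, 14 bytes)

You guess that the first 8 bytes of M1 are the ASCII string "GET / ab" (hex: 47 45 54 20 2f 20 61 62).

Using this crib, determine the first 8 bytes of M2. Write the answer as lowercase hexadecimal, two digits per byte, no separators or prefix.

First, C1 ⊕ C2 = (M1 ⊕ K) ⊕ (M2 ⊕ K) = M1 ⊕ M2, so the key drops out. Then M2 = (M1 ⊕ M2) ⊕ M1 over the first 8 bytes.
byte 0: (44 xor fc) xor 47 = b8 xor 47 = ff
byte 1: (f3 xor 6f) xor 45 = 9c xor 45 = d9
byte 2: (d3 xor 2e) xor 54 = fd xor 54 = a9
byte 3: (22 xor 8c) xor 20 = ae xor 20 = 8e
byte 4: (e3 xor bb) xor 2f = 58 xor 2f = 77
byte 5: (dd xor c5) xor 20 = 18 xor 20 = 38
byte 6: (9a xor 53) xor 61 = c9 xor 61 = a8
byte 7: (cd xor c2) xor 62 = 0f xor 62 = 6d

ffd9a98e7738a86d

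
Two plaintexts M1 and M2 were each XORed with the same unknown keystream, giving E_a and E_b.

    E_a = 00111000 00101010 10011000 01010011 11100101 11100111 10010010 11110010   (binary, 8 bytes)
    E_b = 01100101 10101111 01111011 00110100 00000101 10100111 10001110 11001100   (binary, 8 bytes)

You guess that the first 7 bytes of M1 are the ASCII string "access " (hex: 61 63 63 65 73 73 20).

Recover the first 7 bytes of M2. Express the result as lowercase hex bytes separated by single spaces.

3c e6 80 02 93 33 3c

First, E_a ⊕ E_b = (M1 ⊕ K) ⊕ (M2 ⊕ K) = M1 ⊕ M2, so the key drops out. Then M2 = (M1 ⊕ M2) ⊕ M1 over the first 7 bytes.
byte 0: (38 ⊕ 65) ⊕ 61 = 5d ⊕ 61 = 3c
byte 1: (2a ⊕ af) ⊕ 63 = 85 ⊕ 63 = e6
byte 2: (98 ⊕ 7b) ⊕ 63 = e3 ⊕ 63 = 80
byte 3: (53 ⊕ 34) ⊕ 65 = 67 ⊕ 65 = 02
byte 4: (e5 ⊕ 05) ⊕ 73 = e0 ⊕ 73 = 93
byte 5: (e7 ⊕ a7) ⊕ 73 = 40 ⊕ 73 = 33
byte 6: (92 ⊕ 8e) ⊕ 20 = 1c ⊕ 20 = 3c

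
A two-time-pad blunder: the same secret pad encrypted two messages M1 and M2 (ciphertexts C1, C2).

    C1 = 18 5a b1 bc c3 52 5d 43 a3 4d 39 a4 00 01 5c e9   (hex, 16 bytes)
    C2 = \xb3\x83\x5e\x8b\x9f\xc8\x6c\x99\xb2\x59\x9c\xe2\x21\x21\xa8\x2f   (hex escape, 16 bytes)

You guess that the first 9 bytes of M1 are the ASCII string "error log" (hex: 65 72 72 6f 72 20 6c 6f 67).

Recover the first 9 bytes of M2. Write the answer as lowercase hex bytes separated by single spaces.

ce ab 9d 58 2e ba 5d b5 76

First, C1 ⊕ C2 = (M1 ⊕ K) ⊕ (M2 ⊕ K) = M1 ⊕ M2, so the key drops out. Then M2 = (M1 ⊕ M2) ⊕ M1 over the first 9 bytes.
byte 0: (18 ^ b3) ^ 65 = ab ^ 65 = ce
byte 1: (5a ^ 83) ^ 72 = d9 ^ 72 = ab
byte 2: (b1 ^ 5e) ^ 72 = ef ^ 72 = 9d
byte 3: (bc ^ 8b) ^ 6f = 37 ^ 6f = 58
byte 4: (c3 ^ 9f) ^ 72 = 5c ^ 72 = 2e
byte 5: (52 ^ c8) ^ 20 = 9a ^ 20 = ba
byte 6: (5d ^ 6c) ^ 6c = 31 ^ 6c = 5d
byte 7: (43 ^ 99) ^ 6f = da ^ 6f = b5
byte 8: (a3 ^ b2) ^ 67 = 11 ^ 67 = 76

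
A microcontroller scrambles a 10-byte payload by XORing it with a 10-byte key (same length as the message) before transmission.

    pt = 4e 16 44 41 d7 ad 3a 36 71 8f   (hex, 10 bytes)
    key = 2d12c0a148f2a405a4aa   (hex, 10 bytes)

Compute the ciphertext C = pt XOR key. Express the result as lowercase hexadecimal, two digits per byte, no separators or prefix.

630484e09f5f9e33d525

4e ^ 2d = 63
16 ^ 12 = 04
44 ^ c0 = 84
41 ^ a1 = e0
d7 ^ 48 = 9f
ad ^ f2 = 5f
3a ^ a4 = 9e
36 ^ 05 = 33
71 ^ a4 = d5
8f ^ aa = 25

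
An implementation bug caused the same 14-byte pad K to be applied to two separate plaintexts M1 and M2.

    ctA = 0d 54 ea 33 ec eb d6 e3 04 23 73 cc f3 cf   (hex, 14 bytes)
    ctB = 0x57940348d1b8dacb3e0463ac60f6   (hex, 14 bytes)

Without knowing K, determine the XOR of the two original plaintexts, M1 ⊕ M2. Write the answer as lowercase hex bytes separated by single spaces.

ctA ⊕ ctB = (M1 ⊕ K) ⊕ (M2 ⊕ K) = M1 ⊕ M2 — the shared key cancels under XOR.
0d ⊕ 57 = 5a
54 ⊕ 94 = c0
ea ⊕ 03 = e9
33 ⊕ 48 = 7b
ec ⊕ d1 = 3d
eb ⊕ b8 = 53
d6 ⊕ da = 0c
e3 ⊕ cb = 28
04 ⊕ 3e = 3a
23 ⊕ 04 = 27
73 ⊕ 63 = 10
cc ⊕ ac = 60
f3 ⊕ 60 = 93
cf ⊕ f6 = 39

5a c0 e9 7b 3d 53 0c 28 3a 27 10 60 93 39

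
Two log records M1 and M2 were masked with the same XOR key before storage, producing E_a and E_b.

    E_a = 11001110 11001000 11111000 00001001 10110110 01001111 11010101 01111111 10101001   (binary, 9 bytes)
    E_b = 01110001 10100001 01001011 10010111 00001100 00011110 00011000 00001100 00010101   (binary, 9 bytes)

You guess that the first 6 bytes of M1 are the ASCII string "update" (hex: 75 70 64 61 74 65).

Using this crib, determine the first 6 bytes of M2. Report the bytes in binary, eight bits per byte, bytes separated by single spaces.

11001010 00011001 11010111 11111111 11001110 00110100

First, E_a ⊕ E_b = (M1 ⊕ K) ⊕ (M2 ⊕ K) = M1 ⊕ M2, so the key drops out. Then M2 = (M1 ⊕ M2) ⊕ M1 over the first 6 bytes.
byte 0: (ce xor 71) xor 75 = bf xor 75 = ca
byte 1: (c8 xor a1) xor 70 = 69 xor 70 = 19
byte 2: (f8 xor 4b) xor 64 = b3 xor 64 = d7
byte 3: (09 xor 97) xor 61 = 9e xor 61 = ff
byte 4: (b6 xor 0c) xor 74 = ba xor 74 = ce
byte 5: (4f xor 1e) xor 65 = 51 xor 65 = 34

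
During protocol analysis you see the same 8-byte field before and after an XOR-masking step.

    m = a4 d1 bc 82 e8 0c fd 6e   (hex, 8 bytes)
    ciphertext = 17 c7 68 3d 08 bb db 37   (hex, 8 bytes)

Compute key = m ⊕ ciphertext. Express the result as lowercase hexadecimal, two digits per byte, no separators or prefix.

b316d4bfe0b72659

Since ciphertext = m ⊕ key, XORing both sides with m gives key = m ⊕ ciphertext.
a4 XOR 17 = b3
d1 XOR c7 = 16
bc XOR 68 = d4
82 XOR 3d = bf
e8 XOR 08 = e0
0c XOR bb = b7
fd XOR db = 26
6e XOR 37 = 59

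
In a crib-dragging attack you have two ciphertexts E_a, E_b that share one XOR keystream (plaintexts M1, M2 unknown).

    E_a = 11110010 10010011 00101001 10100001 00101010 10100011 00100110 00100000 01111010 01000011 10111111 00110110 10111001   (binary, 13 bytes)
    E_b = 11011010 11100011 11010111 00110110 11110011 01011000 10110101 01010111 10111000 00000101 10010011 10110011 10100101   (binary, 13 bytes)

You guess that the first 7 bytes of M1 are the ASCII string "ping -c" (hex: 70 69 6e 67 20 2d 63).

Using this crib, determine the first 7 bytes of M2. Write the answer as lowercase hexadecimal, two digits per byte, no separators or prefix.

First, E_a ⊕ E_b = (M1 ⊕ K) ⊕ (M2 ⊕ K) = M1 ⊕ M2, so the key drops out. Then M2 = (M1 ⊕ M2) ⊕ M1 over the first 7 bytes.
byte 0: (f2 ⊕ da) ⊕ 70 = 28 ⊕ 70 = 58
byte 1: (93 ⊕ e3) ⊕ 69 = 70 ⊕ 69 = 19
byte 2: (29 ⊕ d7) ⊕ 6e = fe ⊕ 6e = 90
byte 3: (a1 ⊕ 36) ⊕ 67 = 97 ⊕ 67 = f0
byte 4: (2a ⊕ f3) ⊕ 20 = d9 ⊕ 20 = f9
byte 5: (a3 ⊕ 58) ⊕ 2d = fb ⊕ 2d = d6
byte 6: (26 ⊕ b5) ⊕ 63 = 93 ⊕ 63 = f0

581990f0f9d6f0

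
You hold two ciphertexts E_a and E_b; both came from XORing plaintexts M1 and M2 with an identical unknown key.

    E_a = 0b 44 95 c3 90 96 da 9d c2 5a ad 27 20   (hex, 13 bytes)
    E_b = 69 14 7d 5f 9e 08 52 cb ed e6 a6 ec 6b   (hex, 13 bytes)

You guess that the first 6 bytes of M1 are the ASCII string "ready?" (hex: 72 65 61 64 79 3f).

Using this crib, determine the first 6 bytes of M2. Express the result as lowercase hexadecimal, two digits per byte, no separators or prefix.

103589f877a1

First, E_a ⊕ E_b = (M1 ⊕ K) ⊕ (M2 ⊕ K) = M1 ⊕ M2, so the key drops out. Then M2 = (M1 ⊕ M2) ⊕ M1 over the first 6 bytes.
byte 0: (0b ⊕ 69) ⊕ 72 = 62 ⊕ 72 = 10
byte 1: (44 ⊕ 14) ⊕ 65 = 50 ⊕ 65 = 35
byte 2: (95 ⊕ 7d) ⊕ 61 = e8 ⊕ 61 = 89
byte 3: (c3 ⊕ 5f) ⊕ 64 = 9c ⊕ 64 = f8
byte 4: (90 ⊕ 9e) ⊕ 79 = 0e ⊕ 79 = 77
byte 5: (96 ⊕ 08) ⊕ 3f = 9e ⊕ 3f = a1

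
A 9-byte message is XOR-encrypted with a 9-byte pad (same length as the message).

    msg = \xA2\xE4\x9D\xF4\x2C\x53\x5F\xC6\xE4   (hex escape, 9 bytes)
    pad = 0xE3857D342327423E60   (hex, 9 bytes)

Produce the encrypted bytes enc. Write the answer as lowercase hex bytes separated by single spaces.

XOR is its own inverse, so applying the key byte-wise gives the result directly.
a2 ⊕ e3 = 41
e4 ⊕ 85 = 61
9d ⊕ 7d = e0
f4 ⊕ 34 = c0
2c ⊕ 23 = 0f
53 ⊕ 27 = 74
5f ⊕ 42 = 1d
c6 ⊕ 3e = f8
e4 ⊕ 60 = 84

41 61 e0 c0 0f 74 1d f8 84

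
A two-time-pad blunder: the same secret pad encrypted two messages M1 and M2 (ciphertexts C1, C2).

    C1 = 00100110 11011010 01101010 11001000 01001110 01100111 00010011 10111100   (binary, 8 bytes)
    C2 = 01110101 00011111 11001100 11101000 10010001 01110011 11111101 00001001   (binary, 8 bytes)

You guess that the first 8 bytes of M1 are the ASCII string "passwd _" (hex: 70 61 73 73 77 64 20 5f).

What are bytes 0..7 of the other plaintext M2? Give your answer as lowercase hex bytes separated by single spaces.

23 a4 d5 53 a8 70 ce ea

First, C1 ⊕ C2 = (M1 ⊕ K) ⊕ (M2 ⊕ K) = M1 ⊕ M2, so the key drops out. Then M2 = (M1 ⊕ M2) ⊕ M1 over the first 8 bytes.
byte 0: (26 ^ 75) ^ 70 = 53 ^ 70 = 23
byte 1: (da ^ 1f) ^ 61 = c5 ^ 61 = a4
byte 2: (6a ^ cc) ^ 73 = a6 ^ 73 = d5
byte 3: (c8 ^ e8) ^ 73 = 20 ^ 73 = 53
byte 4: (4e ^ 91) ^ 77 = df ^ 77 = a8
byte 5: (67 ^ 73) ^ 64 = 14 ^ 64 = 70
byte 6: (13 ^ fd) ^ 20 = ee ^ 20 = ce
byte 7: (bc ^ 09) ^ 5f = b5 ^ 5f = ea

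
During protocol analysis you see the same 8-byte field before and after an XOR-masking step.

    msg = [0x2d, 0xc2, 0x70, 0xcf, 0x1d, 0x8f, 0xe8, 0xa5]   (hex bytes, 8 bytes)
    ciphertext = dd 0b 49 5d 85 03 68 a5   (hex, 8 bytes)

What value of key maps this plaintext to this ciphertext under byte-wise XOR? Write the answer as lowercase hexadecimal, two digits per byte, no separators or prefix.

Since ciphertext = msg ⊕ key, XORing both sides with msg gives key = msg ⊕ ciphertext.
2d ^ dd = f0
c2 ^ 0b = c9
70 ^ 49 = 39
cf ^ 5d = 92
1d ^ 85 = 98
8f ^ 03 = 8c
e8 ^ 68 = 80
a5 ^ a5 = 00

f0c93992988c8000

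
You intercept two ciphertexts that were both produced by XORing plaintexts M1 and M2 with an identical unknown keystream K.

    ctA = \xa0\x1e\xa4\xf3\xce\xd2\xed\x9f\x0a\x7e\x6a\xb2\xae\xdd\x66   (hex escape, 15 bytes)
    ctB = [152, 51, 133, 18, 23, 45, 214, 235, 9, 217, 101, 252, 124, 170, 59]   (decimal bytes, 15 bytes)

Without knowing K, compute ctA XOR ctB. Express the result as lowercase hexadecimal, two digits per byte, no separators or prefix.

382d21e1d9ff3b7403a70f4ed2775d

ctA ⊕ ctB = (M1 ⊕ K) ⊕ (M2 ⊕ K) = M1 ⊕ M2 — the shared key cancels under XOR.
byte 0: a0 xor 98 = 38
byte 1: 1e xor 33 = 2d
byte 2: a4 xor 85 = 21
byte 3: f3 xor 12 = e1
byte 4: ce xor 17 = d9
byte 5: d2 xor 2d = ff
byte 6: ed xor d6 = 3b
byte 7: 9f xor eb = 74
byte 8: 0a xor 09 = 03
byte 9: 7e xor d9 = a7
byte 10: 6a xor 65 = 0f
byte 11: b2 xor fc = 4e
byte 12: ae xor 7c = d2
byte 13: dd xor aa = 77
byte 14: 66 xor 3b = 5d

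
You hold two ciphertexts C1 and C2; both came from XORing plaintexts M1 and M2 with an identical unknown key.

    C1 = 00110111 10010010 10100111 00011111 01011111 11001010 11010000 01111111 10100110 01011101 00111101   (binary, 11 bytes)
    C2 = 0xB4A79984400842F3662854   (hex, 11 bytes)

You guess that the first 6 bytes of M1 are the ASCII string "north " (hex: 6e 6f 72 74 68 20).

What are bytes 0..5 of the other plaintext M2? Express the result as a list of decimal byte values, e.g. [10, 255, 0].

[237, 90, 76, 239, 119, 226]

First, C1 ⊕ C2 = (M1 ⊕ K) ⊕ (M2 ⊕ K) = M1 ⊕ M2, so the key drops out. Then M2 = (M1 ⊕ M2) ⊕ M1 over the first 6 bytes.
byte 0: (37 XOR b4) XOR 6e = 83 XOR 6e = ed
byte 1: (92 XOR a7) XOR 6f = 35 XOR 6f = 5a
byte 2: (a7 XOR 99) XOR 72 = 3e XOR 72 = 4c
byte 3: (1f XOR 84) XOR 74 = 9b XOR 74 = ef
byte 4: (5f XOR 40) XOR 68 = 1f XOR 68 = 77
byte 5: (ca XOR 08) XOR 20 = c2 XOR 20 = e2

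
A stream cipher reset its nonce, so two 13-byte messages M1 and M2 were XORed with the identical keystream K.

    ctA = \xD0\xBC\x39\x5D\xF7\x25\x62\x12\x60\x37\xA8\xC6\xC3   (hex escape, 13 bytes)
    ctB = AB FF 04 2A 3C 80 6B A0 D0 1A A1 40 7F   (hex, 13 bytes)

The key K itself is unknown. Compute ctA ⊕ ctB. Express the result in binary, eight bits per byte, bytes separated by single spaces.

ctA ⊕ ctB = (M1 ⊕ K) ⊕ (M2 ⊕ K) = M1 ⊕ M2 — the shared key cancels under XOR.
byte 0: 208 xor 171 = 123
byte 1: 188 xor 255 =  67
byte 2:  57 xor   4 =  61
byte 3:  93 xor  42 = 119
byte 4: 247 xor  60 = 203
byte 5:  37 xor 128 = 165
byte 6:  98 xor 107 =   9
byte 7:  18 xor 160 = 178
byte 8:  96 xor 208 = 176
byte 9:  55 xor  26 =  45
byte 10: 168 xor 161 =   9
byte 11: 198 xor  64 = 134
byte 12: 195 xor 127 = 188

01111011 01000011 00111101 01110111 11001011 10100101 00001001 10110010 10110000 00101101 00001001 10000110 10111100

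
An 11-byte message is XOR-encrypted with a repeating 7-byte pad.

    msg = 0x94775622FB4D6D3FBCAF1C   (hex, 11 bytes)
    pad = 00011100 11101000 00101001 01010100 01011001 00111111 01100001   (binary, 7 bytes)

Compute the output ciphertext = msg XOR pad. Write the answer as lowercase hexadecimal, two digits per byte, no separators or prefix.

The 7-byte key repeats, so the effective keystream is 1c e8 29 54 59 3f 61 1c e8 29 54.
byte 0: 148 ⊕  28 = 136
byte 1: 119 ⊕ 232 = 159
byte 2:  86 ⊕  41 = 127
byte 3:  34 ⊕  84 = 118
byte 4: 251 ⊕  89 = 162
byte 5:  77 ⊕  63 = 114
byte 6: 109 ⊕  97 =  12
byte 7:  63 ⊕  28 =  35
byte 8: 188 ⊕ 232 =  84
byte 9: 175 ⊕  41 = 134
byte 10:  28 ⊕  84 =  72

889f7f76a2720c23548648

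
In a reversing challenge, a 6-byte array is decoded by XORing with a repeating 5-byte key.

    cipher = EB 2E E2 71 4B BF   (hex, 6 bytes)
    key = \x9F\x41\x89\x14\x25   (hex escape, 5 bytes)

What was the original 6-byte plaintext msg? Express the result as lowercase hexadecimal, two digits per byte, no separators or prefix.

746f6b656e20

The 5-byte key repeats, so the effective keystream is 9f 41 89 14 25 9f.
byte 0: eb ^ 9f = 74
byte 1: 2e ^ 41 = 6f
byte 2: e2 ^ 89 = 6b
byte 3: 71 ^ 14 = 65
byte 4: 4b ^ 25 = 6e
byte 5: bf ^ 9f = 20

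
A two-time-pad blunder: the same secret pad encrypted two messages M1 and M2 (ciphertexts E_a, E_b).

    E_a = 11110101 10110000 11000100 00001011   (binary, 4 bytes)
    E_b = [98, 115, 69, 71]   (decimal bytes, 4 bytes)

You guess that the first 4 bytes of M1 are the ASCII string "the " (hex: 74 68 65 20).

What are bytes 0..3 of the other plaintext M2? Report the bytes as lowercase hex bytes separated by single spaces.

e3 ab e4 6c

First, E_a ⊕ E_b = (M1 ⊕ K) ⊕ (M2 ⊕ K) = M1 ⊕ M2, so the key drops out. Then M2 = (M1 ⊕ M2) ⊕ M1 over the first 4 bytes.
byte 0: (f5 xor 62) xor 74 = 97 xor 74 = e3
byte 1: (b0 xor 73) xor 68 = c3 xor 68 = ab
byte 2: (c4 xor 45) xor 65 = 81 xor 65 = e4
byte 3: (0b xor 47) xor 20 = 4c xor 20 = 6c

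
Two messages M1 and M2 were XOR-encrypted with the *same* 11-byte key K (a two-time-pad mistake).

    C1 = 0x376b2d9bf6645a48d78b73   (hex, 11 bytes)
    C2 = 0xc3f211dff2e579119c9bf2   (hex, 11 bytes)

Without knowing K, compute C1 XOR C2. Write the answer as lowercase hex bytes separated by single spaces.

f4 99 3c 44 04 81 23 59 4b 10 81

C1 ⊕ C2 = (M1 ⊕ K) ⊕ (M2 ⊕ K) = M1 ⊕ M2 — the shared key cancels under XOR.
byte 0:  55 ⊕ 195 = 244
byte 1: 107 ⊕ 242 = 153
byte 2:  45 ⊕  17 =  60
byte 3: 155 ⊕ 223 =  68
byte 4: 246 ⊕ 242 =   4
byte 5: 100 ⊕ 229 = 129
byte 6:  90 ⊕ 121 =  35
byte 7:  72 ⊕  17 =  89
byte 8: 215 ⊕ 156 =  75
byte 9: 139 ⊕ 155 =  16
byte 10: 115 ⊕ 242 = 129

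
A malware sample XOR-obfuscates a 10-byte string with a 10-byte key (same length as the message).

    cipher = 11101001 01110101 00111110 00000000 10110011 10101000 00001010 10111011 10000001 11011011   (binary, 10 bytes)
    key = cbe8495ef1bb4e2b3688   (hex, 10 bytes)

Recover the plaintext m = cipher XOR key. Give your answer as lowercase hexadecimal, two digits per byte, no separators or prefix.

e9 ⊕ cb = 22
75 ⊕ e8 = 9d
3e ⊕ 49 = 77
00 ⊕ 5e = 5e
b3 ⊕ f1 = 42
a8 ⊕ bb = 13
0a ⊕ 4e = 44
bb ⊕ 2b = 90
81 ⊕ 36 = b7
db ⊕ 88 = 53

229d775e42134490b753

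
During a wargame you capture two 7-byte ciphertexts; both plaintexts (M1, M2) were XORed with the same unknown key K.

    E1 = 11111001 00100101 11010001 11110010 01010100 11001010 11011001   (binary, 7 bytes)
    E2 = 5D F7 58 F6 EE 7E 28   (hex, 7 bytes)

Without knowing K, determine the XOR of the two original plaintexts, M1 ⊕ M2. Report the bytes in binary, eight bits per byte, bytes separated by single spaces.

E1 ⊕ E2 = (M1 ⊕ K) ⊕ (M2 ⊕ K) = M1 ⊕ M2 — the shared key cancels under XOR.
f9 ⊕ 5d = a4
25 ⊕ f7 = d2
d1 ⊕ 58 = 89
f2 ⊕ f6 = 04
54 ⊕ ee = ba
ca ⊕ 7e = b4
d9 ⊕ 28 = f1

10100100 11010010 10001001 00000100 10111010 10110100 11110001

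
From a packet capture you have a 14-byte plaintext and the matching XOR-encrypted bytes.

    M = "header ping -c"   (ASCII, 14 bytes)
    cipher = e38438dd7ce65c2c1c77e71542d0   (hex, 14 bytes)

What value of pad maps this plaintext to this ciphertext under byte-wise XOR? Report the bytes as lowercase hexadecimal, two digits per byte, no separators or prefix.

Since cipher = M ⊕ pad, XORing both sides with M gives pad = M ⊕ cipher.
byte 0: 01101000 xor 11100011 = 10001011
byte 1: 01100101 xor 10000100 = 11100001
byte 2: 01100001 xor 00111000 = 01011001
byte 3: 01100100 xor 11011101 = 10111001
byte 4: 01100101 xor 01111100 = 00011001
byte 5: 01110010 xor 11100110 = 10010100
byte 6: 00100000 xor 01011100 = 01111100
byte 7: 01110000 xor 00101100 = 01011100
byte 8: 01101001 xor 00011100 = 01110101
byte 9: 01101110 xor 01110111 = 00011001
byte 10: 01100111 xor 11100111 = 10000000
byte 11: 00100000 xor 00010101 = 00110101
byte 12: 00101101 xor 01000010 = 01101111
byte 13: 01100011 xor 11010000 = 10110011

8be159b919947c5c751980356fb3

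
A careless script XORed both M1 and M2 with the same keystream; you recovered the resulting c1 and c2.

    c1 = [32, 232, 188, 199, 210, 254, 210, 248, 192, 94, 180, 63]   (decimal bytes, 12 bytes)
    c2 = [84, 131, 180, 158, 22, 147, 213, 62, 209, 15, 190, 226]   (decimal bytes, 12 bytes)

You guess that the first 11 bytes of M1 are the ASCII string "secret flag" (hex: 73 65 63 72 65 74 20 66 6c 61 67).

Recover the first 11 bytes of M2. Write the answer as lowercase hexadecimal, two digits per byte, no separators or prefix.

First, c1 ⊕ c2 = (M1 ⊕ K) ⊕ (M2 ⊕ K) = M1 ⊕ M2, so the key drops out. Then M2 = (M1 ⊕ M2) ⊕ M1 over the first 11 bytes.
byte 0: (20 xor 54) xor 73 = 74 xor 73 = 07
byte 1: (e8 xor 83) xor 65 = 6b xor 65 = 0e
byte 2: (bc xor b4) xor 63 = 08 xor 63 = 6b
byte 3: (c7 xor 9e) xor 72 = 59 xor 72 = 2b
byte 4: (d2 xor 16) xor 65 = c4 xor 65 = a1
byte 5: (fe xor 93) xor 74 = 6d xor 74 = 19
byte 6: (d2 xor d5) xor 20 = 07 xor 20 = 27
byte 7: (f8 xor 3e) xor 66 = c6 xor 66 = a0
byte 8: (c0 xor d1) xor 6c = 11 xor 6c = 7d
byte 9: (5e xor 0f) xor 61 = 51 xor 61 = 30
byte 10: (b4 xor be) xor 67 = 0a xor 67 = 6d

070e6b2ba11927a07d306d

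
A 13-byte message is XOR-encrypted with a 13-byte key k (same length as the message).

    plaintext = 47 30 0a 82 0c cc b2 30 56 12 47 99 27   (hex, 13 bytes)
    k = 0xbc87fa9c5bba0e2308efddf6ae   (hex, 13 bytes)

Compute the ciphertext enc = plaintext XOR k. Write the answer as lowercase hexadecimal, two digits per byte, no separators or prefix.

fbb7f01e5776bc135efd9a6f89

byte 0:  71 ^ 188 = 251
byte 1:  48 ^ 135 = 183
byte 2:  10 ^ 250 = 240
byte 3: 130 ^ 156 =  30
byte 4:  12 ^  91 =  87
byte 5: 204 ^ 186 = 118
byte 6: 178 ^  14 = 188
byte 7:  48 ^  35 =  19
byte 8:  86 ^   8 =  94
byte 9:  18 ^ 239 = 253
byte 10:  71 ^ 221 = 154
byte 11: 153 ^ 246 = 111
byte 12:  39 ^ 174 = 137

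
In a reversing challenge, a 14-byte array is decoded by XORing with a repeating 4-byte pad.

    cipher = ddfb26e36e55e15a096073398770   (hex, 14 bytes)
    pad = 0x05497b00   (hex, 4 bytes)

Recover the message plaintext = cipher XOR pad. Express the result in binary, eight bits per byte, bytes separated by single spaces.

11011000 10110010 01011101 11100011 01101011 00011100 10011010 01011010 00001100 00101001 00001000 00111001 10000010 00111001

The 4-byte key repeats, so the effective keystream is 05 49 7b 00 05 49 7b 00 05 49 7b 00 05 49.
byte 0: 11011101 ^ 00000101 = 11011000
byte 1: 11111011 ^ 01001001 = 10110010
byte 2: 00100110 ^ 01111011 = 01011101
byte 3: 11100011 ^ 00000000 = 11100011
byte 4: 01101110 ^ 00000101 = 01101011
byte 5: 01010101 ^ 01001001 = 00011100
byte 6: 11100001 ^ 01111011 = 10011010
byte 7: 01011010 ^ 00000000 = 01011010
byte 8: 00001001 ^ 00000101 = 00001100
byte 9: 01100000 ^ 01001001 = 00101001
byte 10: 01110011 ^ 01111011 = 00001000
byte 11: 00111001 ^ 00000000 = 00111001
byte 12: 10000111 ^ 00000101 = 10000010
byte 13: 01110000 ^ 01001001 = 00111001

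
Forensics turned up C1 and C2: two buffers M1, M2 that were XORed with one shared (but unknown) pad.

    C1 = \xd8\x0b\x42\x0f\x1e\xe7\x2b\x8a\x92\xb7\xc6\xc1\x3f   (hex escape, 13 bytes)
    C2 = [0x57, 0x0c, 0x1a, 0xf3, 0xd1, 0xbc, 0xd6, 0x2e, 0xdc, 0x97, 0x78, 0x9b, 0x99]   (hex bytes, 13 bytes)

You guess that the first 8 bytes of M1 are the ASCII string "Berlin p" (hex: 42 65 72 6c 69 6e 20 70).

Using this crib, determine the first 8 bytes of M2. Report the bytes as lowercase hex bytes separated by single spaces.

First, C1 ⊕ C2 = (M1 ⊕ K) ⊕ (M2 ⊕ K) = M1 ⊕ M2, so the key drops out. Then M2 = (M1 ⊕ M2) ⊕ M1 over the first 8 bytes.
byte 0: (d8 XOR 57) XOR 42 = 8f XOR 42 = cd
byte 1: (0b XOR 0c) XOR 65 = 07 XOR 65 = 62
byte 2: (42 XOR 1a) XOR 72 = 58 XOR 72 = 2a
byte 3: (0f XOR f3) XOR 6c = fc XOR 6c = 90
byte 4: (1e XOR d1) XOR 69 = cf XOR 69 = a6
byte 5: (e7 XOR bc) XOR 6e = 5b XOR 6e = 35
byte 6: (2b XOR d6) XOR 20 = fd XOR 20 = dd
byte 7: (8a XOR 2e) XOR 70 = a4 XOR 70 = d4

cd 62 2a 90 a6 35 dd d4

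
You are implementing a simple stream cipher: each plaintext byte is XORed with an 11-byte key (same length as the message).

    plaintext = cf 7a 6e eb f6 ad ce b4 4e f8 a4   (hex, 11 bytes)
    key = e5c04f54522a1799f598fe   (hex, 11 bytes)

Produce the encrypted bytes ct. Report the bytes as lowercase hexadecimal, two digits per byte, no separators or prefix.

2aba21bfa487d92dbb605a

XOR is its own inverse, so applying the key byte-wise gives the result directly.
cf ⊕ e5 = 2a
7a ⊕ c0 = ba
6e ⊕ 4f = 21
eb ⊕ 54 = bf
f6 ⊕ 52 = a4
ad ⊕ 2a = 87
ce ⊕ 17 = d9
b4 ⊕ 99 = 2d
4e ⊕ f5 = bb
f8 ⊕ 98 = 60
a4 ⊕ fe = 5a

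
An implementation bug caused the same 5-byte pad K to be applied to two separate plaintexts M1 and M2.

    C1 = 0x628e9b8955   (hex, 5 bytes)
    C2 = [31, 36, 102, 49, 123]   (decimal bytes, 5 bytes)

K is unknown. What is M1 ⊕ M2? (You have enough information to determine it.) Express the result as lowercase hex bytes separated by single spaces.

C1 ⊕ C2 = (M1 ⊕ K) ⊕ (M2 ⊕ K) = M1 ⊕ M2 — the shared key cancels under XOR.
01100010 ^ 00011111 = 01111101
10001110 ^ 00100100 = 10101010
10011011 ^ 01100110 = 11111101
10001001 ^ 00110001 = 10111000
01010101 ^ 01111011 = 00101110

7d aa fd b8 2e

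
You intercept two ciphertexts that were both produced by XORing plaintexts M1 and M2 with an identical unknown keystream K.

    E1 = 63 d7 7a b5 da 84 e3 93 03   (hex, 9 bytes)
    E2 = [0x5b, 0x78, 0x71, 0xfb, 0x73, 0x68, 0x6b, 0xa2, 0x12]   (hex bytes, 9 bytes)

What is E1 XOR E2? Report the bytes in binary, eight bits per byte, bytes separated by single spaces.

E1 ⊕ E2 = (M1 ⊕ K) ⊕ (M2 ⊕ K) = M1 ⊕ M2 — the shared key cancels under XOR.
 99 XOR  91 =  56
215 XOR 120 = 175
122 XOR 113 =  11
181 XOR 251 =  78
218 XOR 115 = 169
132 XOR 104 = 236
227 XOR 107 = 136
147 XOR 162 =  49
  3 XOR  18 =  17

00111000 10101111 00001011 01001110 10101001 11101100 10001000 00110001 00010001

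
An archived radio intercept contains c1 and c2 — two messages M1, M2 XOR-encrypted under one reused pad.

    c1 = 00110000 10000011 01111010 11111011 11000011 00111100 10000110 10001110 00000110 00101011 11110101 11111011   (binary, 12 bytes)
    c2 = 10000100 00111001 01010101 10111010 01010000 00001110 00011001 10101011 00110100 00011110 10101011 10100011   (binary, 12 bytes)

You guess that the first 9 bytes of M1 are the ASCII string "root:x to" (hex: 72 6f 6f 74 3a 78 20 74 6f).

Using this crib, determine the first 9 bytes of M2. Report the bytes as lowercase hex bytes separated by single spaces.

First, c1 ⊕ c2 = (M1 ⊕ K) ⊕ (M2 ⊕ K) = M1 ⊕ M2, so the key drops out. Then M2 = (M1 ⊕ M2) ⊕ M1 over the first 9 bytes.
byte 0: (30 xor 84) xor 72 = b4 xor 72 = c6
byte 1: (83 xor 39) xor 6f = ba xor 6f = d5
byte 2: (7a xor 55) xor 6f = 2f xor 6f = 40
byte 3: (fb xor ba) xor 74 = 41 xor 74 = 35
byte 4: (c3 xor 50) xor 3a = 93 xor 3a = a9
byte 5: (3c xor 0e) xor 78 = 32 xor 78 = 4a
byte 6: (86 xor 19) xor 20 = 9f xor 20 = bf
byte 7: (8e xor ab) xor 74 = 25 xor 74 = 51
byte 8: (06 xor 34) xor 6f = 32 xor 6f = 5d

c6 d5 40 35 a9 4a bf 51 5d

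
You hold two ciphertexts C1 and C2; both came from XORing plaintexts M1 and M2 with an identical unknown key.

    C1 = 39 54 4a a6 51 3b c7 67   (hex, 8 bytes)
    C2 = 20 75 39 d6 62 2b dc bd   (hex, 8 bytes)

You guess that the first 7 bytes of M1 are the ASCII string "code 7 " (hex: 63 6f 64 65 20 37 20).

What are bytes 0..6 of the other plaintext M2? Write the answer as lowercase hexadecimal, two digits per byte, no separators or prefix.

7a4e171513273b

First, C1 ⊕ C2 = (M1 ⊕ K) ⊕ (M2 ⊕ K) = M1 ⊕ M2, so the key drops out. Then M2 = (M1 ⊕ M2) ⊕ M1 over the first 7 bytes.
byte 0: (39 XOR 20) XOR 63 = 19 XOR 63 = 7a
byte 1: (54 XOR 75) XOR 6f = 21 XOR 6f = 4e
byte 2: (4a XOR 39) XOR 64 = 73 XOR 64 = 17
byte 3: (a6 XOR d6) XOR 65 = 70 XOR 65 = 15
byte 4: (51 XOR 62) XOR 20 = 33 XOR 20 = 13
byte 5: (3b XOR 2b) XOR 37 = 10 XOR 37 = 27
byte 6: (c7 XOR dc) XOR 20 = 1b XOR 20 = 3b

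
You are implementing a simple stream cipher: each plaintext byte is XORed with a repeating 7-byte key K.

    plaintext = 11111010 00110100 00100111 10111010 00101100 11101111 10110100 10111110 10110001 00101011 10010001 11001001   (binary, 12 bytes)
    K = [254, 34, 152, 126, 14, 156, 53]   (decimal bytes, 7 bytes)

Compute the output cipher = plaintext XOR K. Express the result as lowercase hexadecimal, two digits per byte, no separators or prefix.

0416bfc42273814093b3efc7

The 7-byte key repeats, so the effective keystream is fe 22 98 7e 0e 9c 35 fe 22 98 7e 0e.
byte 0: 11111010 XOR 11111110 = 00000100
byte 1: 00110100 XOR 00100010 = 00010110
byte 2: 00100111 XOR 10011000 = 10111111
byte 3: 10111010 XOR 01111110 = 11000100
byte 4: 00101100 XOR 00001110 = 00100010
byte 5: 11101111 XOR 10011100 = 01110011
byte 6: 10110100 XOR 00110101 = 10000001
byte 7: 10111110 XOR 11111110 = 01000000
byte 8: 10110001 XOR 00100010 = 10010011
byte 9: 00101011 XOR 10011000 = 10110011
byte 10: 10010001 XOR 01111110 = 11101111
byte 11: 11001001 XOR 00001110 = 11000111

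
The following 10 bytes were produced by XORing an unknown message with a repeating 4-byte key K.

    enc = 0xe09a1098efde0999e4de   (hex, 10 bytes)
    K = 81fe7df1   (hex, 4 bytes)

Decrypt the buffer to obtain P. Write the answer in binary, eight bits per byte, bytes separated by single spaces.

The 4-byte key repeats, so the effective keystream is 81 fe 7d f1 81 fe 7d f1 81 fe.
byte 0: 11100000 XOR 10000001 = 01100001
byte 1: 10011010 XOR 11111110 = 01100100
byte 2: 00010000 XOR 01111101 = 01101101
byte 3: 10011000 XOR 11110001 = 01101001
byte 4: 11101111 XOR 10000001 = 01101110
byte 5: 11011110 XOR 11111110 = 00100000
byte 6: 00001001 XOR 01111101 = 01110100
byte 7: 10011001 XOR 11110001 = 01101000
byte 8: 11100100 XOR 10000001 = 01100101
byte 9: 11011110 XOR 11111110 = 00100000

01100001 01100100 01101101 01101001 01101110 00100000 01110100 01101000 01100101 00100000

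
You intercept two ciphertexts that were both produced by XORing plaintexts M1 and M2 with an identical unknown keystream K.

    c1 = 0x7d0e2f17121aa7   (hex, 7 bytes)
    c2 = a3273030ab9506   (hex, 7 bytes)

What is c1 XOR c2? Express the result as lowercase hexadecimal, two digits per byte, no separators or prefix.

c1 ⊕ c2 = (M1 ⊕ K) ⊕ (M2 ⊕ K) = M1 ⊕ M2 — the shared key cancels under XOR.
byte 0: 7d ⊕ a3 = de
byte 1: 0e ⊕ 27 = 29
byte 2: 2f ⊕ 30 = 1f
byte 3: 17 ⊕ 30 = 27
byte 4: 12 ⊕ ab = b9
byte 5: 1a ⊕ 95 = 8f
byte 6: a7 ⊕ 06 = a1

de291f27b98fa1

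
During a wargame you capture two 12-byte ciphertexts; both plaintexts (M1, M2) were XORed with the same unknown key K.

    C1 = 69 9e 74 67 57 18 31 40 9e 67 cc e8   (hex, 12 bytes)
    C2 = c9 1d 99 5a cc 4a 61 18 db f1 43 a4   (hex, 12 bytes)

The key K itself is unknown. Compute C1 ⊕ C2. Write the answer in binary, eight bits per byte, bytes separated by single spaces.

C1 ⊕ C2 = (M1 ⊕ K) ⊕ (M2 ⊕ K) = M1 ⊕ M2 — the shared key cancels under XOR.
01101001 xor 11001001 = 10100000
10011110 xor 00011101 = 10000011
01110100 xor 10011001 = 11101101
01100111 xor 01011010 = 00111101
01010111 xor 11001100 = 10011011
00011000 xor 01001010 = 01010010
00110001 xor 01100001 = 01010000
01000000 xor 00011000 = 01011000
10011110 xor 11011011 = 01000101
01100111 xor 11110001 = 10010110
11001100 xor 01000011 = 10001111
11101000 xor 10100100 = 01001100

10100000 10000011 11101101 00111101 10011011 01010010 01010000 01011000 01000101 10010110 10001111 01001100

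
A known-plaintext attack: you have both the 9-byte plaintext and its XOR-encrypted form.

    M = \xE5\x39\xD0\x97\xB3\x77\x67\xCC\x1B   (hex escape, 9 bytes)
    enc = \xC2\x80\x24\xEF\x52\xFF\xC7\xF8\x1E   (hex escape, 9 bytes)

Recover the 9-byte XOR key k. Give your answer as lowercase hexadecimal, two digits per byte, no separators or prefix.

Since enc = M ⊕ k, XORing both sides with M gives k = M ⊕ enc.
11100101 ⊕ 11000010 = 00100111
00111001 ⊕ 10000000 = 10111001
11010000 ⊕ 00100100 = 11110100
10010111 ⊕ 11101111 = 01111000
10110011 ⊕ 01010010 = 11100001
01110111 ⊕ 11111111 = 10001000
01100111 ⊕ 11000111 = 10100000
11001100 ⊕ 11111000 = 00110100
00011011 ⊕ 00011110 = 00000101

27b9f478e188a03405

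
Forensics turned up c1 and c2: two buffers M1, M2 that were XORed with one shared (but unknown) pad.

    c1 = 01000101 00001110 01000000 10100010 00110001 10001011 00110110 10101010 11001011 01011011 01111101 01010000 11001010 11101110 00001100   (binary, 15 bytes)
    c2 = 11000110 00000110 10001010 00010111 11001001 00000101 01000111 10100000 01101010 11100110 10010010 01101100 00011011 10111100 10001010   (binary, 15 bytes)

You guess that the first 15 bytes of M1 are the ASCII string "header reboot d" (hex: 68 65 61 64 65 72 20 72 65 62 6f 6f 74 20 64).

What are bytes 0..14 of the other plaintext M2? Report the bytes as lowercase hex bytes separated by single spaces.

First, c1 ⊕ c2 = (M1 ⊕ K) ⊕ (M2 ⊕ K) = M1 ⊕ M2, so the key drops out. Then M2 = (M1 ⊕ M2) ⊕ M1 over the first 15 bytes.
byte 0: (45 ^ c6) ^ 68 = 83 ^ 68 = eb
byte 1: (0e ^ 06) ^ 65 = 08 ^ 65 = 6d
byte 2: (40 ^ 8a) ^ 61 = ca ^ 61 = ab
byte 3: (a2 ^ 17) ^ 64 = b5 ^ 64 = d1
byte 4: (31 ^ c9) ^ 65 = f8 ^ 65 = 9d
byte 5: (8b ^ 05) ^ 72 = 8e ^ 72 = fc
byte 6: (36 ^ 47) ^ 20 = 71 ^ 20 = 51
byte 7: (aa ^ a0) ^ 72 = 0a ^ 72 = 78
byte 8: (cb ^ 6a) ^ 65 = a1 ^ 65 = c4
byte 9: (5b ^ e6) ^ 62 = bd ^ 62 = df
byte 10: (7d ^ 92) ^ 6f = ef ^ 6f = 80
byte 11: (50 ^ 6c) ^ 6f = 3c ^ 6f = 53
byte 12: (ca ^ 1b) ^ 74 = d1 ^ 74 = a5
byte 13: (ee ^ bc) ^ 20 = 52 ^ 20 = 72
byte 14: (0c ^ 8a) ^ 64 = 86 ^ 64 = e2

eb 6d ab d1 9d fc 51 78 c4 df 80 53 a5 72 e2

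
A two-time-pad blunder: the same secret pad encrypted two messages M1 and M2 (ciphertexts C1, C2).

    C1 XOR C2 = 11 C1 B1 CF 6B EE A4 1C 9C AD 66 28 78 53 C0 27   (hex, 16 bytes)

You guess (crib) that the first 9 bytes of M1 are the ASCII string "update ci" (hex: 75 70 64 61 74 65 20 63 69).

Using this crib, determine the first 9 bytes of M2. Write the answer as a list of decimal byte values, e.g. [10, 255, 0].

Since C1 ⊕ C2 = M1 ⊕ M2, XORing with the guessed M1 bytes yields the corresponding M2 bytes: M2 = (C1 ⊕ C2) ⊕ M1.
byte 0: 11 ^ 75 = 64
byte 1: c1 ^ 70 = b1
byte 2: b1 ^ 64 = d5
byte 3: cf ^ 61 = ae
byte 4: 6b ^ 74 = 1f
byte 5: ee ^ 65 = 8b
byte 6: a4 ^ 20 = 84
byte 7: 1c ^ 63 = 7f
byte 8: 9c ^ 69 = f5

[100, 177, 213, 174, 31, 139, 132, 127, 245]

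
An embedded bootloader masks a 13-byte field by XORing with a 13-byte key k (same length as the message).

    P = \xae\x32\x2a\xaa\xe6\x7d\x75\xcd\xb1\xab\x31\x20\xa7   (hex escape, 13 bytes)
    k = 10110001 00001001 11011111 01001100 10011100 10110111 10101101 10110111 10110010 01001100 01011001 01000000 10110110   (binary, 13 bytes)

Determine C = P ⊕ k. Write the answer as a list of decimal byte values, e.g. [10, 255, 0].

[31, 59, 245, 230, 122, 202, 216, 122, 3, 231, 104, 96, 17]

XOR is its own inverse, so applying the key byte-wise gives the result directly.
byte 0: 10101110 ⊕ 10110001 = 00011111
byte 1: 00110010 ⊕ 00001001 = 00111011
byte 2: 00101010 ⊕ 11011111 = 11110101
byte 3: 10101010 ⊕ 01001100 = 11100110
byte 4: 11100110 ⊕ 10011100 = 01111010
byte 5: 01111101 ⊕ 10110111 = 11001010
byte 6: 01110101 ⊕ 10101101 = 11011000
byte 7: 11001101 ⊕ 10110111 = 01111010
byte 8: 10110001 ⊕ 10110010 = 00000011
byte 9: 10101011 ⊕ 01001100 = 11100111
byte 10: 00110001 ⊕ 01011001 = 01101000
byte 11: 00100000 ⊕ 01000000 = 01100000
byte 12: 10100111 ⊕ 10110110 = 00010001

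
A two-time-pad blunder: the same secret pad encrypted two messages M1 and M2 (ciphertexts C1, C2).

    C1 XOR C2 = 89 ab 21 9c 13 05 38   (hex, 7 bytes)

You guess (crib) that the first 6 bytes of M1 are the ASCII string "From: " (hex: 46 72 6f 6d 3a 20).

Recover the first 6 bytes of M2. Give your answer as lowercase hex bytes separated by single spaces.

Since C1 ⊕ C2 = M1 ⊕ M2, XORing with the guessed M1 bytes yields the corresponding M2 bytes: M2 = (C1 ⊕ C2) ⊕ M1.
byte 0: 89 ^ 46 = cf
byte 1: ab ^ 72 = d9
byte 2: 21 ^ 6f = 4e
byte 3: 9c ^ 6d = f1
byte 4: 13 ^ 3a = 29
byte 5: 05 ^ 20 = 25

cf d9 4e f1 29 25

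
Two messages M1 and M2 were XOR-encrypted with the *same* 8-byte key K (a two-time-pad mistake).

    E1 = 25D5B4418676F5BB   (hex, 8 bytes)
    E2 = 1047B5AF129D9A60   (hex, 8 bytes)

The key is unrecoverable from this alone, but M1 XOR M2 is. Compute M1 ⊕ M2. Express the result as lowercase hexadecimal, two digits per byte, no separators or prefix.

359201ee94eb6fdb

E1 ⊕ E2 = (M1 ⊕ K) ⊕ (M2 ⊕ K) = M1 ⊕ M2 — the shared key cancels under XOR.
25 ⊕ 10 = 35
d5 ⊕ 47 = 92
b4 ⊕ b5 = 01
41 ⊕ af = ee
86 ⊕ 12 = 94
76 ⊕ 9d = eb
f5 ⊕ 9a = 6f
bb ⊕ 60 = db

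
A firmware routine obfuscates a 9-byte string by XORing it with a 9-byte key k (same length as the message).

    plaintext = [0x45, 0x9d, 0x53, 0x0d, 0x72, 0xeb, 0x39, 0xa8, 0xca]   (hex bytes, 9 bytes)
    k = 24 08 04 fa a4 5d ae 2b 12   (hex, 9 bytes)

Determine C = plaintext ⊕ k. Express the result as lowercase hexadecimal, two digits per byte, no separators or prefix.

619557f7d6b69783d8

byte 0: 45 XOR 24 = 61
byte 1: 9d XOR 08 = 95
byte 2: 53 XOR 04 = 57
byte 3: 0d XOR fa = f7
byte 4: 72 XOR a4 = d6
byte 5: eb XOR 5d = b6
byte 6: 39 XOR ae = 97
byte 7: a8 XOR 2b = 83
byte 8: ca XOR 12 = d8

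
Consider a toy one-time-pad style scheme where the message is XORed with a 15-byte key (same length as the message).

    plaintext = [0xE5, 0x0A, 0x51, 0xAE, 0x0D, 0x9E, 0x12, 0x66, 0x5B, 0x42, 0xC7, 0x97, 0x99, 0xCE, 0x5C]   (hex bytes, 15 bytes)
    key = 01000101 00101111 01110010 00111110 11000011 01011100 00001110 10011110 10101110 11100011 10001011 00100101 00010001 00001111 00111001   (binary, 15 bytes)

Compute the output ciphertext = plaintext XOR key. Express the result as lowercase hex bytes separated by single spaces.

e5 xor 45 = a0
0a xor 2f = 25
51 xor 72 = 23
ae xor 3e = 90
0d xor c3 = ce
9e xor 5c = c2
12 xor 0e = 1c
66 xor 9e = f8
5b xor ae = f5
42 xor e3 = a1
c7 xor 8b = 4c
97 xor 25 = b2
99 xor 11 = 88
ce xor 0f = c1
5c xor 39 = 65

a0 25 23 90 ce c2 1c f8 f5 a1 4c b2 88 c1 65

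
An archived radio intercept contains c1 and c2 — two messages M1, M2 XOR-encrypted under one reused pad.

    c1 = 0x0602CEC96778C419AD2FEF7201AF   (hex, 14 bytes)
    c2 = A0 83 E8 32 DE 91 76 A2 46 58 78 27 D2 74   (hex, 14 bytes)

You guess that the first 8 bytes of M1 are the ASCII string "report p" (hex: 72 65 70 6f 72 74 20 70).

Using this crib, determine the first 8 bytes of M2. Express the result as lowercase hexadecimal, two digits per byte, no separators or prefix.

First, c1 ⊕ c2 = (M1 ⊕ K) ⊕ (M2 ⊕ K) = M1 ⊕ M2, so the key drops out. Then M2 = (M1 ⊕ M2) ⊕ M1 over the first 8 bytes.
byte 0: (06 xor a0) xor 72 = a6 xor 72 = d4
byte 1: (02 xor 83) xor 65 = 81 xor 65 = e4
byte 2: (ce xor e8) xor 70 = 26 xor 70 = 56
byte 3: (c9 xor 32) xor 6f = fb xor 6f = 94
byte 4: (67 xor de) xor 72 = b9 xor 72 = cb
byte 5: (78 xor 91) xor 74 = e9 xor 74 = 9d
byte 6: (c4 xor 76) xor 20 = b2 xor 20 = 92
byte 7: (19 xor a2) xor 70 = bb xor 70 = cb

d4e45694cb9d92cb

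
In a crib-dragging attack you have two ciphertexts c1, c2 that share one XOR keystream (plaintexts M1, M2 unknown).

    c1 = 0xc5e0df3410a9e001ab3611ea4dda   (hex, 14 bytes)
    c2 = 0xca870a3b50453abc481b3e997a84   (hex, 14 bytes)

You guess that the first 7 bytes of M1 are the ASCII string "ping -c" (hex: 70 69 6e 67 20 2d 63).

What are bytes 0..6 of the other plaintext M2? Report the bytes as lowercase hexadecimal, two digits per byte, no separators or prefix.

First, c1 ⊕ c2 = (M1 ⊕ K) ⊕ (M2 ⊕ K) = M1 ⊕ M2, so the key drops out. Then M2 = (M1 ⊕ M2) ⊕ M1 over the first 7 bytes.
byte 0: (c5 ⊕ ca) ⊕ 70 = 0f ⊕ 70 = 7f
byte 1: (e0 ⊕ 87) ⊕ 69 = 67 ⊕ 69 = 0e
byte 2: (df ⊕ 0a) ⊕ 6e = d5 ⊕ 6e = bb
byte 3: (34 ⊕ 3b) ⊕ 67 = 0f ⊕ 67 = 68
byte 4: (10 ⊕ 50) ⊕ 20 = 40 ⊕ 20 = 60
byte 5: (a9 ⊕ 45) ⊕ 2d = ec ⊕ 2d = c1
byte 6: (e0 ⊕ 3a) ⊕ 63 = da ⊕ 63 = b9

7f0ebb6860c1b9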